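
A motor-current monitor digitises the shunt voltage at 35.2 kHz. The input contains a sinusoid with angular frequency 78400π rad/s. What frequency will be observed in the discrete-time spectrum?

4 kHz

ω = 78400π rad/s → f = ω/(2π) = 39200 Hz = 39.2 kHz.
39.2 kHz mod fs = 4 kHz.
4 kHz ≤ fs/2 = 17.6 kHz, appears at 4 kHz.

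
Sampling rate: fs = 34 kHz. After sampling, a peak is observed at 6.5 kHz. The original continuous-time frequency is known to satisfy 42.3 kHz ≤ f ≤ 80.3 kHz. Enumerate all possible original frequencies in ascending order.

61.5 kHz, 74.5 kHz

Frequencies that alias to 6.5 kHz are k·fs ± 6.5 kHz for integer k ≥ 0.
k=0: 6.5 kHz.
k=1: 27.5 kHz, 40.5 kHz.
k=2: 61.5 kHz, 74.5 kHz.
k=3: 95.5 kHz, 108.5 kHz.
Within [42.3 kHz, 80.3 kHz]: 61.5 kHz, 74.5 kHz.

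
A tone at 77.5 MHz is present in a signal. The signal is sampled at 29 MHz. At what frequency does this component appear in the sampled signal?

77.5 MHz mod fs = 19.5 MHz.
19.5 MHz > fs/2 = 14.5 MHz, folds to fs − 19.5 MHz = 9.5 MHz.

9.5 MHz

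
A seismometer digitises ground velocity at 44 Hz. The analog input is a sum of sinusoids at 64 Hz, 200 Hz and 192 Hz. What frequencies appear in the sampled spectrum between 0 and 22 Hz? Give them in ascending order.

16 Hz, 20 Hz

fs/2 = 22 Hz.
64 Hz mod fs = 20 Hz.
20 Hz ≤ fs/2 = 22 Hz, appears at 20 Hz.
200 Hz mod fs = 24 Hz.
24 Hz > fs/2 = 22 Hz, folds to fs − 24 Hz = 20 Hz.
192 Hz mod fs = 16 Hz.
16 Hz ≤ fs/2 = 22 Hz, appears at 16 Hz.
Distinct values: {16 Hz, 20 Hz}.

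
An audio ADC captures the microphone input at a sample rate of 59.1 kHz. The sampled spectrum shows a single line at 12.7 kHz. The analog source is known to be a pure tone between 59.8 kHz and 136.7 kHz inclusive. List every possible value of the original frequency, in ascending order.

71.8 kHz, 105.5 kHz, 130.9 kHz

Frequencies that alias to 12.7 kHz are k·fs ± 12.7 kHz for integer k ≥ 0.
k=0: 12.7 kHz.
k=1: 46.4 kHz, 71.8 kHz.
k=2: 105.5 kHz, 130.9 kHz.
k=3: 164.6 kHz, 190 kHz.
Within [59.8 kHz, 136.7 kHz]: 71.8 kHz, 105.5 kHz, 130.9 kHz.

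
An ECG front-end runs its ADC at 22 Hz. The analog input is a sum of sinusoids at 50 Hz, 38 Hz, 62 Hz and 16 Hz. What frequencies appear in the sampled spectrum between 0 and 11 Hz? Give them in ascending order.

fs/2 = 11 Hz.
50 Hz mod fs = 6 Hz.
6 Hz ≤ fs/2 = 11 Hz, appears at 6 Hz.
38 Hz mod fs = 16 Hz.
16 Hz > fs/2 = 11 Hz, folds to fs − 16 Hz = 6 Hz.
62 Hz mod fs = 18 Hz.
18 Hz > fs/2 = 11 Hz, folds to fs − 18 Hz = 4 Hz.
16 Hz > fs/2 = 11 Hz, folds to fs − 16 Hz = 6 Hz.
Distinct values: {4 Hz, 6 Hz}.

4 Hz, 6 Hz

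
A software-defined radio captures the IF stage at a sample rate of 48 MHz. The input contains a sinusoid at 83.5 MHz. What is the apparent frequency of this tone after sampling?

83.5 MHz mod fs = 35.5 MHz.
35.5 MHz > fs/2 = 24 MHz, folds to fs − 35.5 MHz = 12.5 MHz.

12.5 MHz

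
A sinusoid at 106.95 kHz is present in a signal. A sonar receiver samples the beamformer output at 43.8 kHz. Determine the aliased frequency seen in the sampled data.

106.95 kHz mod fs = 19.35 kHz.
19.35 kHz ≤ fs/2 = 21.9 kHz, appears at 19.35 kHz.

19.35 kHz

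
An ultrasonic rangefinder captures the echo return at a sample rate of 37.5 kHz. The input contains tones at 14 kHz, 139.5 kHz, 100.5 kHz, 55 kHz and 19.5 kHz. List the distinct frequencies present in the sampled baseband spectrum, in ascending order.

10.5 kHz, 12 kHz, 14 kHz, 17.5 kHz, 18 kHz

fs/2 = 18.75 kHz.
14 kHz ≤ fs/2 = 18.75 kHz, passes unchanged.
139.5 kHz mod fs = 27 kHz.
27 kHz > fs/2 = 18.75 kHz, folds to fs − 27 kHz = 10.5 kHz.
100.5 kHz mod fs = 25.5 kHz.
25.5 kHz > fs/2 = 18.75 kHz, folds to fs − 25.5 kHz = 12 kHz.
55 kHz mod fs = 17.5 kHz.
17.5 kHz ≤ fs/2 = 18.75 kHz, appears at 17.5 kHz.
19.5 kHz > fs/2 = 18.75 kHz, folds to fs − 19.5 kHz = 18 kHz.
Distinct values: {10.5 kHz, 12 kHz, 14 kHz, 17.5 kHz, 18 kHz}.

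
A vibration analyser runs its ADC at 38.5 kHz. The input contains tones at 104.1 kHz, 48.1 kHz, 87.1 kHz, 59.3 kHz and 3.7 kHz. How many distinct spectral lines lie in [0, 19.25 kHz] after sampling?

5

fs/2 = 19.25 kHz.
104.1 kHz mod fs = 27.1 kHz.
27.1 kHz > fs/2 = 19.25 kHz, folds to fs − 27.1 kHz = 11.4 kHz.
48.1 kHz mod fs = 9.6 kHz.
9.6 kHz ≤ fs/2 = 19.25 kHz, appears at 9.6 kHz.
87.1 kHz mod fs = 10.1 kHz.
10.1 kHz ≤ fs/2 = 19.25 kHz, appears at 10.1 kHz.
59.3 kHz mod fs = 20.8 kHz.
20.8 kHz > fs/2 = 19.25 kHz, folds to fs − 20.8 kHz = 17.7 kHz.
3.7 kHz ≤ fs/2 = 19.25 kHz, passes unchanged.
Distinct values: {3.7 kHz, 9.6 kHz, 10.1 kHz, 11.4 kHz, 17.7 kHz} → 5.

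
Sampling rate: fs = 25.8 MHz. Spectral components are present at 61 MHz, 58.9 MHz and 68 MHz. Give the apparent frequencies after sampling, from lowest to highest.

7.3 MHz, 9.4 MHz

fs/2 = 12.9 MHz.
61 MHz mod fs = 9.4 MHz.
9.4 MHz ≤ fs/2 = 12.9 MHz, appears at 9.4 MHz.
58.9 MHz mod fs = 7.3 MHz.
7.3 MHz ≤ fs/2 = 12.9 MHz, appears at 7.3 MHz.
68 MHz mod fs = 16.4 MHz.
16.4 MHz > fs/2 = 12.9 MHz, folds to fs − 16.4 MHz = 9.4 MHz.
Distinct values: {7.3 MHz, 9.4 MHz}.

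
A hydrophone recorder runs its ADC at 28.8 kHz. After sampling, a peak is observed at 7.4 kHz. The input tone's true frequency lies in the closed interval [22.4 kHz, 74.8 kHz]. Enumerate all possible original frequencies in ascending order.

Frequencies that alias to 7.4 kHz are k·fs ± 7.4 kHz for integer k ≥ 0.
k=0: 7.4 kHz.
k=1: 21.4 kHz, 36.2 kHz.
k=2: 50.2 kHz, 65 kHz.
k=3: 79 kHz, 93.8 kHz.
Within [22.4 kHz, 74.8 kHz]: 36.2 kHz, 50.2 kHz, 65 kHz.

36.2 kHz, 50.2 kHz, 65 kHz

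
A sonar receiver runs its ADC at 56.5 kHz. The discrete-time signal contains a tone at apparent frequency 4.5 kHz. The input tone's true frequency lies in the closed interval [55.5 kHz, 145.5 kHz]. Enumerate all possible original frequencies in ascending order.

Frequencies that alias to 4.5 kHz are k·fs ± 4.5 kHz for integer k ≥ 0.
k=0: 4.5 kHz.
k=1: 52 kHz, 61 kHz.
k=2: 108.5 kHz, 117.5 kHz.
k=3: 165 kHz, 174 kHz.
Within [55.5 kHz, 145.5 kHz]: 61 kHz, 108.5 kHz, 117.5 kHz.

61 kHz, 108.5 kHz, 117.5 kHz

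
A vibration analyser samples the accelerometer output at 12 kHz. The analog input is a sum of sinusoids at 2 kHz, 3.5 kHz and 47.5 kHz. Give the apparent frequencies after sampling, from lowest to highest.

0.5 kHz, 2 kHz, 3.5 kHz

fs/2 = 6 kHz.
2 kHz ≤ fs/2 = 6 kHz, passes unchanged.
3.5 kHz ≤ fs/2 = 6 kHz, passes unchanged.
47.5 kHz mod fs = 11.5 kHz.
11.5 kHz > fs/2 = 6 kHz, folds to fs − 11.5 kHz = 0.5 kHz.
Distinct values: {0.5 kHz, 2 kHz, 3.5 kHz}.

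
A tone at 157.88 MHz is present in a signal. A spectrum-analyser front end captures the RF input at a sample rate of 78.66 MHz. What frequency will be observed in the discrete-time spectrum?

0.56 MHz

157.88 MHz mod fs = 0.56 MHz.
0.56 MHz ≤ fs/2 = 39.33 MHz, appears at 0.56 MHz.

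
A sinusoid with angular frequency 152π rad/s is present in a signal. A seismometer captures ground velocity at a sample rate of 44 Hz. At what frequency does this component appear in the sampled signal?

12 Hz

ω = 152π rad/s → f = ω/(2π) = 76 Hz.
76 Hz mod fs = 32 Hz.
32 Hz > fs/2 = 22 Hz, folds to fs − 32 Hz = 12 Hz.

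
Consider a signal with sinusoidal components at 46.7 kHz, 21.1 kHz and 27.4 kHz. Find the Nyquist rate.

93.4 kHz

Highest-frequency component: 46.7 kHz.
Nyquist rate = 2 × 46.7 kHz = 93.4 kHz.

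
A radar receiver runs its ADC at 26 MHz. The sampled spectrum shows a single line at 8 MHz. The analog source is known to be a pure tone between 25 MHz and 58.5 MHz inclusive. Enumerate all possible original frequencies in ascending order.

34 MHz, 44 MHz

Frequencies that alias to 8 MHz are k·fs ± 8 MHz for integer k ≥ 0.
k=0: 8 MHz.
k=1: 18 MHz, 34 MHz.
k=2: 44 MHz, 60 MHz.
k=3: 70 MHz, 86 MHz.
Within [25 MHz, 58.5 MHz]: 34 MHz, 44 MHz.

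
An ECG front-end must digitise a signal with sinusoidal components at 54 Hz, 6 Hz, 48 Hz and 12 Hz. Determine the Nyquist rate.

Highest-frequency component: 54 Hz.
Nyquist rate = 2 × 54 Hz = 108 Hz.

108 Hz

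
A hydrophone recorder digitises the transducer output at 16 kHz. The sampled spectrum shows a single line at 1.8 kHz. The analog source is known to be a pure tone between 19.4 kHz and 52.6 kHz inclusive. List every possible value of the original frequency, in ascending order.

Frequencies that alias to 1.8 kHz are k·fs ± 1.8 kHz for integer k ≥ 0.
k=0: 1.8 kHz.
k=1: 14.2 kHz, 17.8 kHz.
k=2: 30.2 kHz, 33.8 kHz.
k=3: 46.2 kHz, 49.8 kHz.
k=4: 62.2 kHz, 65.8 kHz.
Within [19.4 kHz, 52.6 kHz]: 30.2 kHz, 33.8 kHz, 46.2 kHz, 49.8 kHz.

30.2 kHz, 33.8 kHz, 46.2 kHz, 49.8 kHz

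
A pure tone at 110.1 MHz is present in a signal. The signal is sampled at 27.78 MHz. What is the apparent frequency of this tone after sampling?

1.02 MHz

110.1 MHz mod fs = 26.76 MHz.
26.76 MHz > fs/2 = 13.89 MHz, folds to fs − 26.76 MHz = 1.02 MHz.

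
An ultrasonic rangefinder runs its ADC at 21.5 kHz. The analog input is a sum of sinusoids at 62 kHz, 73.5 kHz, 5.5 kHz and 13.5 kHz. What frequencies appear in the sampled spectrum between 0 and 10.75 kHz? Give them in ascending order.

2.5 kHz, 5.5 kHz, 8 kHz, 9 kHz

fs/2 = 10.75 kHz.
62 kHz mod fs = 19 kHz.
19 kHz > fs/2 = 10.75 kHz, folds to fs − 19 kHz = 2.5 kHz.
73.5 kHz mod fs = 9 kHz.
9 kHz ≤ fs/2 = 10.75 kHz, appears at 9 kHz.
5.5 kHz ≤ fs/2 = 10.75 kHz, passes unchanged.
13.5 kHz > fs/2 = 10.75 kHz, folds to fs − 13.5 kHz = 8 kHz.
Distinct values: {2.5 kHz, 5.5 kHz, 8 kHz, 9 kHz}.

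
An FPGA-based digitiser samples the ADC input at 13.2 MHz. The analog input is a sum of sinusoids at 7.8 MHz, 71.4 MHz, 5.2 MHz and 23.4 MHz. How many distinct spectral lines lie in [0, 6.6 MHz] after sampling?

fs/2 = 6.6 MHz.
7.8 MHz > fs/2 = 6.6 MHz, folds to fs − 7.8 MHz = 5.4 MHz.
71.4 MHz mod fs = 5.4 MHz.
5.4 MHz ≤ fs/2 = 6.6 MHz, appears at 5.4 MHz.
5.2 MHz ≤ fs/2 = 6.6 MHz, passes unchanged.
23.4 MHz mod fs = 10.2 MHz.
10.2 MHz > fs/2 = 6.6 MHz, folds to fs − 10.2 MHz = 3 MHz.
Distinct values: {3 MHz, 5.2 MHz, 5.4 MHz} → 3.

3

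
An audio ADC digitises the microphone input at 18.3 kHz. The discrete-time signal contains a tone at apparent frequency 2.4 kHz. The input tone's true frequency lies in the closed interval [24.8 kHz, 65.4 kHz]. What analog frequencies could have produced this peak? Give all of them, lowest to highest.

34.2 kHz, 39 kHz, 52.5 kHz, 57.3 kHz

Frequencies that alias to 2.4 kHz are k·fs ± 2.4 kHz for integer k ≥ 0.
k=0: 2.4 kHz.
k=1: 15.9 kHz, 20.7 kHz.
k=2: 34.2 kHz, 39 kHz.
k=3: 52.5 kHz, 57.3 kHz.
k=4: 70.8 kHz, 75.6 kHz.
Within [24.8 kHz, 65.4 kHz]: 34.2 kHz, 39 kHz, 52.5 kHz, 57.3 kHz.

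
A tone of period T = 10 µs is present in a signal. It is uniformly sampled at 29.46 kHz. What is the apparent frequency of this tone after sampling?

11.62 kHz

T = 10 µs → f = 1/T = 100 kHz.
100 kHz mod fs = 11.62 kHz.
11.62 kHz ≤ fs/2 = 14.73 kHz, appears at 11.62 kHz.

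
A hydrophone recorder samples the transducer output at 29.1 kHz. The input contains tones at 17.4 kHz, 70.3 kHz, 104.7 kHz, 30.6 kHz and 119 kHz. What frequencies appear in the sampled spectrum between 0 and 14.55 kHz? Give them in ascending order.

fs/2 = 14.55 kHz.
17.4 kHz > fs/2 = 14.55 kHz, folds to fs − 17.4 kHz = 11.7 kHz.
70.3 kHz mod fs = 12.1 kHz.
12.1 kHz ≤ fs/2 = 14.55 kHz, appears at 12.1 kHz.
104.7 kHz mod fs = 17.4 kHz.
17.4 kHz > fs/2 = 14.55 kHz, folds to fs − 17.4 kHz = 11.7 kHz.
30.6 kHz mod fs = 1.5 kHz.
1.5 kHz ≤ fs/2 = 14.55 kHz, appears at 1.5 kHz.
119 kHz mod fs = 2.6 kHz.
2.6 kHz ≤ fs/2 = 14.55 kHz, appears at 2.6 kHz.
Distinct values: {1.5 kHz, 2.6 kHz, 11.7 kHz, 12.1 kHz}.

1.5 kHz, 2.6 kHz, 11.7 kHz, 12.1 kHz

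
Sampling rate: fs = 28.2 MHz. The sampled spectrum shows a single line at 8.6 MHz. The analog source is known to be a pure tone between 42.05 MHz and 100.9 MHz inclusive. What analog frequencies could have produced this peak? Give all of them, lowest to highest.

47.8 MHz, 65 MHz, 76 MHz, 93.2 MHz

Frequencies that alias to 8.6 MHz are k·fs ± 8.6 MHz for integer k ≥ 0.
k=0: 8.6 MHz.
k=1: 19.6 MHz, 36.8 MHz.
k=2: 47.8 MHz, 65 MHz.
k=3: 76 MHz, 93.2 MHz.
k=4: 104.2 MHz, 121.4 MHz.
Within [42.05 MHz, 100.9 MHz]: 47.8 MHz, 65 MHz, 76 MHz, 93.2 MHz.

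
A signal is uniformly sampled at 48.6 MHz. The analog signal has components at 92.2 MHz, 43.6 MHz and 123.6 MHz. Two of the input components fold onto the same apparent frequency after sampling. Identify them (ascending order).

fs/2 = 24.3 MHz.
92.2 MHz mod fs = 43.6 MHz.
43.6 MHz > fs/2 = 24.3 MHz, folds to fs − 43.6 MHz = 5 MHz.
43.6 MHz > fs/2 = 24.3 MHz, folds to fs − 43.6 MHz = 5 MHz.
123.6 MHz mod fs = 26.4 MHz.
26.4 MHz > fs/2 = 24.3 MHz, folds to fs − 26.4 MHz = 22.2 MHz.
43.6 MHz and 92.2 MHz both map to 5 MHz.

43.6 MHz, 92.2 MHz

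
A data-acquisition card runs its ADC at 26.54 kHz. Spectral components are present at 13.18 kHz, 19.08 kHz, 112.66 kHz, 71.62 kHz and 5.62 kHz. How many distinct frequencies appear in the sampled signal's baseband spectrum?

5

fs/2 = 13.27 kHz.
13.18 kHz ≤ fs/2 = 13.27 kHz, passes unchanged.
19.08 kHz > fs/2 = 13.27 kHz, folds to fs − 19.08 kHz = 7.46 kHz.
112.66 kHz mod fs = 6.5 kHz.
6.5 kHz ≤ fs/2 = 13.27 kHz, appears at 6.5 kHz.
71.62 kHz mod fs = 18.54 kHz.
18.54 kHz > fs/2 = 13.27 kHz, folds to fs − 18.54 kHz = 8 kHz.
5.62 kHz ≤ fs/2 = 13.27 kHz, passes unchanged.
Distinct values: {5.62 kHz, 6.5 kHz, 7.46 kHz, 8 kHz, 13.18 kHz} → 5.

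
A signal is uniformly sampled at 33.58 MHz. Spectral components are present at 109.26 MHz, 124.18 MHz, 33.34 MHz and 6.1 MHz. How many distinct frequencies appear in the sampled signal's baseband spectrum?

fs/2 = 16.79 MHz.
109.26 MHz mod fs = 8.52 MHz.
8.52 MHz ≤ fs/2 = 16.79 MHz, appears at 8.52 MHz.
124.18 MHz mod fs = 23.44 MHz.
23.44 MHz > fs/2 = 16.79 MHz, folds to fs − 23.44 MHz = 10.14 MHz.
33.34 MHz > fs/2 = 16.79 MHz, folds to fs − 33.34 MHz = 0.24 MHz.
6.1 MHz ≤ fs/2 = 16.79 MHz, passes unchanged.
Distinct values: {0.24 MHz, 6.1 MHz, 8.52 MHz, 10.14 MHz} → 4.

4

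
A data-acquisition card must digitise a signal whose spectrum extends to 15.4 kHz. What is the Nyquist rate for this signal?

Nyquist rate = 2 × 15.4 kHz = 30.8 kHz.

30.8 kHz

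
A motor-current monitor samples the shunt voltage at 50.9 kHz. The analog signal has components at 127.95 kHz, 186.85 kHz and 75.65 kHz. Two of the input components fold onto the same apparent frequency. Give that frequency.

fs/2 = 25.45 kHz.
127.95 kHz mod fs = 26.15 kHz.
26.15 kHz > fs/2 = 25.45 kHz, folds to fs − 26.15 kHz = 24.75 kHz.
186.85 kHz mod fs = 34.15 kHz.
34.15 kHz > fs/2 = 25.45 kHz, folds to fs − 34.15 kHz = 16.75 kHz.
75.65 kHz mod fs = 24.75 kHz.
24.75 kHz ≤ fs/2 = 25.45 kHz, appears at 24.75 kHz.
75.65 kHz and 127.95 kHz both map to 24.75 kHz.

24.75 kHz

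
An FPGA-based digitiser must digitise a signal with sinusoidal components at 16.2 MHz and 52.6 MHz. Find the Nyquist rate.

Highest-frequency component: 52.6 MHz.
Nyquist rate = 2 × 52.6 MHz = 105.2 MHz.

105.2 MHz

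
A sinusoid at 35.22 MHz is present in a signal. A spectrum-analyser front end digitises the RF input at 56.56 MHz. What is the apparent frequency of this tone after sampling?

21.34 MHz

35.22 MHz > fs/2 = 28.28 MHz, folds to fs − 35.22 MHz = 21.34 MHz.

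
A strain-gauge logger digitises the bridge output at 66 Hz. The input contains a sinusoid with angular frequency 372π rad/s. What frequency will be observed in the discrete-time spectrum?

12 Hz

ω = 372π rad/s → f = ω/(2π) = 186 Hz.
186 Hz mod fs = 54 Hz.
54 Hz > fs/2 = 33 Hz, folds to fs − 54 Hz = 12 Hz.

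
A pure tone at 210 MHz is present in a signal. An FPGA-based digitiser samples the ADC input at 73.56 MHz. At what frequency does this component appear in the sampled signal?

10.68 MHz

210 MHz mod fs = 62.88 MHz.
62.88 MHz > fs/2 = 36.78 MHz, folds to fs − 62.88 MHz = 10.68 MHz.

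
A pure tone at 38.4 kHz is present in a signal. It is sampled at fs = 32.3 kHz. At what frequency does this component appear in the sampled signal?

38.4 kHz mod fs = 6.1 kHz.
6.1 kHz ≤ fs/2 = 16.15 kHz, appears at 6.1 kHz.

6.1 kHz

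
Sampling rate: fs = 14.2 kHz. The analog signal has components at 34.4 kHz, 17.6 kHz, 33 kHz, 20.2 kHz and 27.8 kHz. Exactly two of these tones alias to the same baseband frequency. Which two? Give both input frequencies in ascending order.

fs/2 = 7.1 kHz.
34.4 kHz mod fs = 6 kHz.
6 kHz ≤ fs/2 = 7.1 kHz, appears at 6 kHz.
17.6 kHz mod fs = 3.4 kHz.
3.4 kHz ≤ fs/2 = 7.1 kHz, appears at 3.4 kHz.
33 kHz mod fs = 4.6 kHz.
4.6 kHz ≤ fs/2 = 7.1 kHz, appears at 4.6 kHz.
20.2 kHz mod fs = 6 kHz.
6 kHz ≤ fs/2 = 7.1 kHz, appears at 6 kHz.
27.8 kHz mod fs = 13.6 kHz.
13.6 kHz > fs/2 = 7.1 kHz, folds to fs − 13.6 kHz = 0.6 kHz.
20.2 kHz and 34.4 kHz both map to 6 kHz.

20.2 kHz, 34.4 kHz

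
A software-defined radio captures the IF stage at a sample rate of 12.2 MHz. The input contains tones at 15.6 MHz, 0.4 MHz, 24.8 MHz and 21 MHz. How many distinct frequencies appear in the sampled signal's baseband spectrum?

fs/2 = 6.1 MHz.
15.6 MHz mod fs = 3.4 MHz.
3.4 MHz ≤ fs/2 = 6.1 MHz, appears at 3.4 MHz.
0.4 MHz ≤ fs/2 = 6.1 MHz, passes unchanged.
24.8 MHz mod fs = 0.4 MHz.
0.4 MHz ≤ fs/2 = 6.1 MHz, appears at 0.4 MHz.
21 MHz mod fs = 8.8 MHz.
8.8 MHz > fs/2 = 6.1 MHz, folds to fs − 8.8 MHz = 3.4 MHz.
Distinct values: {0.4 MHz, 3.4 MHz} → 2.

2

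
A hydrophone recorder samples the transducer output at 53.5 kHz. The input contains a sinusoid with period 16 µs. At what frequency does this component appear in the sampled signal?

9 kHz

T = 16 µs → f = 1/T = 62.5 kHz.
62.5 kHz mod fs = 9 kHz.
9 kHz ≤ fs/2 = 26.75 kHz, appears at 9 kHz.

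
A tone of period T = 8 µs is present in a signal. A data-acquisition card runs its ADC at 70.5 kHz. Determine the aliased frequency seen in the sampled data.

16 kHz

T = 8 µs → f = 1/T = 125 kHz.
125 kHz mod fs = 54.5 kHz.
54.5 kHz > fs/2 = 35.25 kHz, folds to fs − 54.5 kHz = 16 kHz.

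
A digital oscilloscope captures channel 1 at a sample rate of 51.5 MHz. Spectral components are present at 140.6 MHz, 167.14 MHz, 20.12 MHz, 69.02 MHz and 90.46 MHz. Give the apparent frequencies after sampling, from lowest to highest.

fs/2 = 25.75 MHz.
140.6 MHz mod fs = 37.6 MHz.
37.6 MHz > fs/2 = 25.75 MHz, folds to fs − 37.6 MHz = 13.9 MHz.
167.14 MHz mod fs = 12.64 MHz.
12.64 MHz ≤ fs/2 = 25.75 MHz, appears at 12.64 MHz.
20.12 MHz ≤ fs/2 = 25.75 MHz, passes unchanged.
69.02 MHz mod fs = 17.52 MHz.
17.52 MHz ≤ fs/2 = 25.75 MHz, appears at 17.52 MHz.
90.46 MHz mod fs = 38.96 MHz.
38.96 MHz > fs/2 = 25.75 MHz, folds to fs − 38.96 MHz = 12.54 MHz.
Distinct values: {12.54 MHz, 12.64 MHz, 13.9 MHz, 17.52 MHz, 20.12 MHz}.

12.54 MHz, 12.64 MHz, 13.9 MHz, 17.52 MHz, 20.12 MHz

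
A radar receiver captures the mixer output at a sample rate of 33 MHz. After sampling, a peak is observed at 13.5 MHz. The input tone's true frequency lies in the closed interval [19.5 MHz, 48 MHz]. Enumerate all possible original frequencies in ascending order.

Frequencies that alias to 13.5 MHz are k·fs ± 13.5 MHz for integer k ≥ 0.
k=0: 13.5 MHz.
k=1: 19.5 MHz, 46.5 MHz.
k=2: 52.5 MHz, 79.5 MHz.
Within [19.5 MHz, 48 MHz]: 19.5 MHz, 46.5 MHz.

19.5 MHz, 46.5 MHz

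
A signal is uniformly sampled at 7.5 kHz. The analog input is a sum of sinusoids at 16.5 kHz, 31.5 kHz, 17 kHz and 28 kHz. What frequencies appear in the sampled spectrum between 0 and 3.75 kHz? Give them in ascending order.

fs/2 = 3.75 kHz.
16.5 kHz mod fs = 1.5 kHz.
1.5 kHz ≤ fs/2 = 3.75 kHz, appears at 1.5 kHz.
31.5 kHz mod fs = 1.5 kHz.
1.5 kHz ≤ fs/2 = 3.75 kHz, appears at 1.5 kHz.
17 kHz mod fs = 2 kHz.
2 kHz ≤ fs/2 = 3.75 kHz, appears at 2 kHz.
28 kHz mod fs = 5.5 kHz.
5.5 kHz > fs/2 = 3.75 kHz, folds to fs − 5.5 kHz = 2 kHz.
Distinct values: {1.5 kHz, 2 kHz}.

1.5 kHz, 2 kHz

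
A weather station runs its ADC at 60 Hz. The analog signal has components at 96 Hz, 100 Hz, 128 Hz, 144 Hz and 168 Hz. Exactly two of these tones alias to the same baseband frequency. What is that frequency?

fs/2 = 30 Hz.
96 Hz mod fs = 36 Hz.
36 Hz > fs/2 = 30 Hz, folds to fs − 36 Hz = 24 Hz.
100 Hz mod fs = 40 Hz.
40 Hz > fs/2 = 30 Hz, folds to fs − 40 Hz = 20 Hz.
128 Hz mod fs = 8 Hz.
8 Hz ≤ fs/2 = 30 Hz, appears at 8 Hz.
144 Hz mod fs = 24 Hz.
24 Hz ≤ fs/2 = 30 Hz, appears at 24 Hz.
168 Hz mod fs = 48 Hz.
48 Hz > fs/2 = 30 Hz, folds to fs − 48 Hz = 12 Hz.
96 Hz and 144 Hz both map to 24 Hz.

24 Hz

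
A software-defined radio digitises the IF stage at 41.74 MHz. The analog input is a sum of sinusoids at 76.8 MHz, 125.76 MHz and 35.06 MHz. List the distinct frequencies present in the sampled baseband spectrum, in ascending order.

0.54 MHz, 6.68 MHz

fs/2 = 20.87 MHz.
76.8 MHz mod fs = 35.06 MHz.
35.06 MHz > fs/2 = 20.87 MHz, folds to fs − 35.06 MHz = 6.68 MHz.
125.76 MHz mod fs = 0.54 MHz.
0.54 MHz ≤ fs/2 = 20.87 MHz, appears at 0.54 MHz.
35.06 MHz > fs/2 = 20.87 MHz, folds to fs − 35.06 MHz = 6.68 MHz.
Distinct values: {0.54 MHz, 6.68 MHz}.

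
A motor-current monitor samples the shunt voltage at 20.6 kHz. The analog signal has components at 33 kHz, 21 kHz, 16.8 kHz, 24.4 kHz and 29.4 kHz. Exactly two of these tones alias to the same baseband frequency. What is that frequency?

fs/2 = 10.3 kHz.
33 kHz mod fs = 12.4 kHz.
12.4 kHz > fs/2 = 10.3 kHz, folds to fs − 12.4 kHz = 8.2 kHz.
21 kHz mod fs = 0.4 kHz.
0.4 kHz ≤ fs/2 = 10.3 kHz, appears at 0.4 kHz.
16.8 kHz > fs/2 = 10.3 kHz, folds to fs − 16.8 kHz = 3.8 kHz.
24.4 kHz mod fs = 3.8 kHz.
3.8 kHz ≤ fs/2 = 10.3 kHz, appears at 3.8 kHz.
29.4 kHz mod fs = 8.8 kHz.
8.8 kHz ≤ fs/2 = 10.3 kHz, appears at 8.8 kHz.
16.8 kHz and 24.4 kHz both map to 3.8 kHz.

3.8 kHz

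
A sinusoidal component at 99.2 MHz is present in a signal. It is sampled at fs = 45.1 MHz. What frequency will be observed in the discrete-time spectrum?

9 MHz

99.2 MHz mod fs = 9 MHz.
9 MHz ≤ fs/2 = 22.55 MHz, appears at 9 MHz.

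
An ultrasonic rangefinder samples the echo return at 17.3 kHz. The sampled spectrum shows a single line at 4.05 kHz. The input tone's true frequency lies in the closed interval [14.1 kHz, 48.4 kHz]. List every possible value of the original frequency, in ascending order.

21.35 kHz, 30.55 kHz, 38.65 kHz, 47.85 kHz

Frequencies that alias to 4.05 kHz are k·fs ± 4.05 kHz for integer k ≥ 0.
k=0: 4.05 kHz.
k=1: 13.25 kHz, 21.35 kHz.
k=2: 30.55 kHz, 38.65 kHz.
k=3: 47.85 kHz, 55.95 kHz.
k=4: 65.15 kHz, 73.25 kHz.
Within [14.1 kHz, 48.4 kHz]: 21.35 kHz, 30.55 kHz, 38.65 kHz, 47.85 kHz.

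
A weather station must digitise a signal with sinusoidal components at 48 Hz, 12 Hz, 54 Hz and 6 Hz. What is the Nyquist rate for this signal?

108 Hz

Highest-frequency component: 54 Hz.
Nyquist rate = 2 × 54 Hz = 108 Hz.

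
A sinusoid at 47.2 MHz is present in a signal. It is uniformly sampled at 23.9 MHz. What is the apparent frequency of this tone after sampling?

47.2 MHz mod fs = 23.3 MHz.
23.3 MHz > fs/2 = 11.95 MHz, folds to fs − 23.3 MHz = 0.6 MHz.

0.6 MHz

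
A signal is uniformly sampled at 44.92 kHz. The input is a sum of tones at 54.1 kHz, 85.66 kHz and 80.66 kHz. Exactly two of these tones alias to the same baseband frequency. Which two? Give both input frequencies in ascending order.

54.1 kHz, 80.66 kHz

fs/2 = 22.46 kHz.
54.1 kHz mod fs = 9.18 kHz.
9.18 kHz ≤ fs/2 = 22.46 kHz, appears at 9.18 kHz.
85.66 kHz mod fs = 40.74 kHz.
40.74 kHz > fs/2 = 22.46 kHz, folds to fs − 40.74 kHz = 4.18 kHz.
80.66 kHz mod fs = 35.74 kHz.
35.74 kHz > fs/2 = 22.46 kHz, folds to fs − 35.74 kHz = 9.18 kHz.
54.1 kHz and 80.66 kHz both map to 9.18 kHz.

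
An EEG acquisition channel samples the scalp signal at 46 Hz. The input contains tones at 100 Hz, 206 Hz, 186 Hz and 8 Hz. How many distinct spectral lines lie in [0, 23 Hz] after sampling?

fs/2 = 23 Hz.
100 Hz mod fs = 8 Hz.
8 Hz ≤ fs/2 = 23 Hz, appears at 8 Hz.
206 Hz mod fs = 22 Hz.
22 Hz ≤ fs/2 = 23 Hz, appears at 22 Hz.
186 Hz mod fs = 2 Hz.
2 Hz ≤ fs/2 = 23 Hz, appears at 2 Hz.
8 Hz ≤ fs/2 = 23 Hz, passes unchanged.
Distinct values: {2 Hz, 8 Hz, 22 Hz} → 3.

3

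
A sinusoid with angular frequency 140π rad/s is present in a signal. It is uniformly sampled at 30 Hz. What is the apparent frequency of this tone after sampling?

10 Hz

ω = 140π rad/s → f = ω/(2π) = 70 Hz.
70 Hz mod fs = 10 Hz.
10 Hz ≤ fs/2 = 15 Hz, appears at 10 Hz.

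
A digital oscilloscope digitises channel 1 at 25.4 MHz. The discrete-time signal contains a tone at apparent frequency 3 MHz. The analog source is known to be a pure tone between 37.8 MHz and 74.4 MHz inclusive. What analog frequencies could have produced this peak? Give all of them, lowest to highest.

47.8 MHz, 53.8 MHz, 73.2 MHz

Frequencies that alias to 3 MHz are k·fs ± 3 MHz for integer k ≥ 0.
k=0: 3 MHz.
k=1: 22.4 MHz, 28.4 MHz.
k=2: 47.8 MHz, 53.8 MHz.
k=3: 73.2 MHz, 79.2 MHz.
k=4: 98.6 MHz, 104.6 MHz.
Within [37.8 MHz, 74.4 MHz]: 47.8 MHz, 53.8 MHz, 73.2 MHz.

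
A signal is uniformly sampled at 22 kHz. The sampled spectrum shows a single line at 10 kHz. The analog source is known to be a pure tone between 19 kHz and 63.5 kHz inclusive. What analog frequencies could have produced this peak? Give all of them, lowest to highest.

32 kHz, 34 kHz, 54 kHz, 56 kHz

Frequencies that alias to 10 kHz are k·fs ± 10 kHz for integer k ≥ 0.
k=0: 10 kHz.
k=1: 12 kHz, 32 kHz.
k=2: 34 kHz, 54 kHz.
k=3: 56 kHz, 76 kHz.
k=4: 78 kHz, 98 kHz.
Within [19 kHz, 63.5 kHz]: 32 kHz, 34 kHz, 54 kHz, 56 kHz.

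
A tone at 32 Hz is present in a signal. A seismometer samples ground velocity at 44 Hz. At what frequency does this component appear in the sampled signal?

12 Hz

32 Hz > fs/2 = 22 Hz, folds to fs − 32 Hz = 12 Hz.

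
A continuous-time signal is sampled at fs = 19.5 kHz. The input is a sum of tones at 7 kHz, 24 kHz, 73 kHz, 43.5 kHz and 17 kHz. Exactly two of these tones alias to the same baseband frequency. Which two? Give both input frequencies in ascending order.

24 kHz, 43.5 kHz

fs/2 = 9.75 kHz.
7 kHz ≤ fs/2 = 9.75 kHz, passes unchanged.
24 kHz mod fs = 4.5 kHz.
4.5 kHz ≤ fs/2 = 9.75 kHz, appears at 4.5 kHz.
73 kHz mod fs = 14.5 kHz.
14.5 kHz > fs/2 = 9.75 kHz, folds to fs − 14.5 kHz = 5 kHz.
43.5 kHz mod fs = 4.5 kHz.
4.5 kHz ≤ fs/2 = 9.75 kHz, appears at 4.5 kHz.
17 kHz > fs/2 = 9.75 kHz, folds to fs − 17 kHz = 2.5 kHz.
24 kHz and 43.5 kHz both map to 4.5 kHz.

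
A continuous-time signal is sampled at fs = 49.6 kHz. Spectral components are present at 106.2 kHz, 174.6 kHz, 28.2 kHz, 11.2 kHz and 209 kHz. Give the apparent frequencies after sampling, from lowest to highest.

fs/2 = 24.8 kHz.
106.2 kHz mod fs = 7 kHz.
7 kHz ≤ fs/2 = 24.8 kHz, appears at 7 kHz.
174.6 kHz mod fs = 25.8 kHz.
25.8 kHz > fs/2 = 24.8 kHz, folds to fs − 25.8 kHz = 23.8 kHz.
28.2 kHz > fs/2 = 24.8 kHz, folds to fs − 28.2 kHz = 21.4 kHz.
11.2 kHz ≤ fs/2 = 24.8 kHz, passes unchanged.
209 kHz mod fs = 10.6 kHz.
10.6 kHz ≤ fs/2 = 24.8 kHz, appears at 10.6 kHz.
Distinct values: {7 kHz, 10.6 kHz, 11.2 kHz, 21.4 kHz, 23.8 kHz}.

7 kHz, 10.6 kHz, 11.2 kHz, 21.4 kHz, 23.8 kHz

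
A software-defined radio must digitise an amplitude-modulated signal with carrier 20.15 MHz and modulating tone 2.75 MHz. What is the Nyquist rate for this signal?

AM sidebands sit at fc ± fm = 17.4 MHz and 22.9 MHz.
Highest-frequency component: 22.9 MHz.
Nyquist rate = 2 × 22.9 MHz = 45.8 MHz.

45.8 MHz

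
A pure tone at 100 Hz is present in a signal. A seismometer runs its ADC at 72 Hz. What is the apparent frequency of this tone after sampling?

100 Hz mod fs = 28 Hz.
28 Hz ≤ fs/2 = 36 Hz, appears at 28 Hz.

28 Hz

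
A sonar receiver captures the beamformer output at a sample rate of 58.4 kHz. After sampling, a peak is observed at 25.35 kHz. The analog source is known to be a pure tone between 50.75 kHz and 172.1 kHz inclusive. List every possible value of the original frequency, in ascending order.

83.75 kHz, 91.45 kHz, 142.15 kHz, 149.85 kHz

Frequencies that alias to 25.35 kHz are k·fs ± 25.35 kHz for integer k ≥ 0.
k=0: 25.35 kHz.
k=1: 33.05 kHz, 83.75 kHz.
k=2: 91.45 kHz, 142.15 kHz.
k=3: 149.85 kHz, 200.55 kHz.
k=4: 208.25 kHz, 258.95 kHz.
Within [50.75 kHz, 172.1 kHz]: 83.75 kHz, 91.45 kHz, 142.15 kHz, 149.85 kHz.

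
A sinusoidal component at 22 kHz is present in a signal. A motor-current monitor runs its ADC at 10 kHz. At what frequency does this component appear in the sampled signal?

22 kHz mod fs = 2 kHz.
2 kHz ≤ fs/2 = 5 kHz, appears at 2 kHz.

2 kHz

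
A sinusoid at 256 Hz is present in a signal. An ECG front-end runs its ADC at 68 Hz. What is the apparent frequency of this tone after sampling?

16 Hz

256 Hz mod fs = 52 Hz.
52 Hz > fs/2 = 34 Hz, folds to fs − 52 Hz = 16 Hz.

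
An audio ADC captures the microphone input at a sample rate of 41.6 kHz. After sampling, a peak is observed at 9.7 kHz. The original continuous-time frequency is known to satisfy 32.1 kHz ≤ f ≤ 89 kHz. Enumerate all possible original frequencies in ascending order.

Frequencies that alias to 9.7 kHz are k·fs ± 9.7 kHz for integer k ≥ 0.
k=0: 9.7 kHz.
k=1: 31.9 kHz, 51.3 kHz.
k=2: 73.5 kHz, 92.9 kHz.
k=3: 115.1 kHz, 134.5 kHz.
Within [32.1 kHz, 89 kHz]: 51.3 kHz, 73.5 kHz.

51.3 kHz, 73.5 kHz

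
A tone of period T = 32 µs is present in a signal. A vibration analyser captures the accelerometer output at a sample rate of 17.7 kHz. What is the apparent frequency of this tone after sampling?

T = 32 µs → f = 1/T = 31.25 kHz.
31.25 kHz mod fs = 13.55 kHz.
13.55 kHz > fs/2 = 8.85 kHz, folds to fs − 13.55 kHz = 4.15 kHz.

4.15 kHz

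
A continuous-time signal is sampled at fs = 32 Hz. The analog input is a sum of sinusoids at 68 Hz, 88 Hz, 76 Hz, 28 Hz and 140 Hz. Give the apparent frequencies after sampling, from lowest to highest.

4 Hz, 8 Hz, 12 Hz

fs/2 = 16 Hz.
68 Hz mod fs = 4 Hz.
4 Hz ≤ fs/2 = 16 Hz, appears at 4 Hz.
88 Hz mod fs = 24 Hz.
24 Hz > fs/2 = 16 Hz, folds to fs − 24 Hz = 8 Hz.
76 Hz mod fs = 12 Hz.
12 Hz ≤ fs/2 = 16 Hz, appears at 12 Hz.
28 Hz > fs/2 = 16 Hz, folds to fs − 28 Hz = 4 Hz.
140 Hz mod fs = 12 Hz.
12 Hz ≤ fs/2 = 16 Hz, appears at 12 Hz.
Distinct values: {4 Hz, 8 Hz, 12 Hz}.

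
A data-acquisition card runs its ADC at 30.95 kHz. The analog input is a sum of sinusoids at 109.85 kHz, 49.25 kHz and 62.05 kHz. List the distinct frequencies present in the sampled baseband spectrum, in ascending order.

fs/2 = 15.475 kHz.
109.85 kHz mod fs = 17 kHz.
17 kHz > fs/2 = 15.475 kHz, folds to fs − 17 kHz = 13.95 kHz.
49.25 kHz mod fs = 18.3 kHz.
18.3 kHz > fs/2 = 15.475 kHz, folds to fs − 18.3 kHz = 12.65 kHz.
62.05 kHz mod fs = 0.15 kHz.
0.15 kHz ≤ fs/2 = 15.475 kHz, appears at 0.15 kHz.
Distinct values: {0.15 kHz, 12.65 kHz, 13.95 kHz}.

0.15 kHz, 12.65 kHz, 13.95 kHz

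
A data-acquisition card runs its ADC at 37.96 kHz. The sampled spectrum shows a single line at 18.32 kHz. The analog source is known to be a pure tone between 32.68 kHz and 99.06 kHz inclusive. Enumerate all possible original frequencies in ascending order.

56.28 kHz, 57.6 kHz, 94.24 kHz, 95.56 kHz

Frequencies that alias to 18.32 kHz are k·fs ± 18.32 kHz for integer k ≥ 0.
k=0: 18.32 kHz.
k=1: 19.64 kHz, 56.28 kHz.
k=2: 57.6 kHz, 94.24 kHz.
k=3: 95.56 kHz, 132.2 kHz.
k=4: 133.52 kHz, 170.16 kHz.
Within [32.68 kHz, 99.06 kHz]: 56.28 kHz, 57.6 kHz, 94.24 kHz, 95.56 kHz.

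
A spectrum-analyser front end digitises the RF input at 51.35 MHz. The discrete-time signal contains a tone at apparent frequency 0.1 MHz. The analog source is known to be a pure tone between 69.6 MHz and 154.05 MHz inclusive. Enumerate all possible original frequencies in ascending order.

Frequencies that alias to 0.1 MHz are k·fs ± 0.1 MHz for integer k ≥ 0.
k=0: 0.1 MHz.
k=1: 51.25 MHz, 51.45 MHz.
k=2: 102.6 MHz, 102.8 MHz.
k=3: 153.95 MHz, 154.15 MHz.
k=4: 205.3 MHz, 205.5 MHz.
Within [69.6 MHz, 154.05 MHz]: 102.6 MHz, 102.8 MHz, 153.95 MHz.

102.6 MHz, 102.8 MHz, 153.95 MHz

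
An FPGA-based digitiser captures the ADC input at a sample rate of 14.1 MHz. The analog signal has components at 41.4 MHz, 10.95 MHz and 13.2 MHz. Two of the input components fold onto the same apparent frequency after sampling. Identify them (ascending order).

fs/2 = 7.05 MHz.
41.4 MHz mod fs = 13.2 MHz.
13.2 MHz > fs/2 = 7.05 MHz, folds to fs − 13.2 MHz = 0.9 MHz.
10.95 MHz > fs/2 = 7.05 MHz, folds to fs − 10.95 MHz = 3.15 MHz.
13.2 MHz > fs/2 = 7.05 MHz, folds to fs − 13.2 MHz = 0.9 MHz.
13.2 MHz and 41.4 MHz both map to 0.9 MHz.

13.2 MHz, 41.4 MHz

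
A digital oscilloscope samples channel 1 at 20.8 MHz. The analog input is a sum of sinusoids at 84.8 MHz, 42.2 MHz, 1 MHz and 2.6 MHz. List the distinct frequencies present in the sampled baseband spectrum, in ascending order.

fs/2 = 10.4 MHz.
84.8 MHz mod fs = 1.6 MHz.
1.6 MHz ≤ fs/2 = 10.4 MHz, appears at 1.6 MHz.
42.2 MHz mod fs = 0.6 MHz.
0.6 MHz ≤ fs/2 = 10.4 MHz, appears at 0.6 MHz.
1 MHz ≤ fs/2 = 10.4 MHz, passes unchanged.
2.6 MHz ≤ fs/2 = 10.4 MHz, passes unchanged.
Distinct values: {0.6 MHz, 1 MHz, 1.6 MHz, 2.6 MHz}.

0.6 MHz, 1 MHz, 1.6 MHz, 2.6 MHz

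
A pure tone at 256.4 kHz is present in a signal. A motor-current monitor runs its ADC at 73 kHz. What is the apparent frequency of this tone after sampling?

256.4 kHz mod fs = 37.4 kHz.
37.4 kHz > fs/2 = 36.5 kHz, folds to fs − 37.4 kHz = 35.6 kHz.

35.6 kHz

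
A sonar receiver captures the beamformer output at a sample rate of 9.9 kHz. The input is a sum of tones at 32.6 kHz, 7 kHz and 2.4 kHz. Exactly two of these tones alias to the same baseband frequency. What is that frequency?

2.9 kHz

fs/2 = 4.95 kHz.
32.6 kHz mod fs = 2.9 kHz.
2.9 kHz ≤ fs/2 = 4.95 kHz, appears at 2.9 kHz.
7 kHz > fs/2 = 4.95 kHz, folds to fs − 7 kHz = 2.9 kHz.
2.4 kHz ≤ fs/2 = 4.95 kHz, passes unchanged.
7 kHz and 32.6 kHz both map to 2.9 kHz.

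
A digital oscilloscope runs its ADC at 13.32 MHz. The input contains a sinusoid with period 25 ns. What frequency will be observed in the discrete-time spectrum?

0.04 MHz

T = 25 ns → f = 1/T = 40 MHz.
40 MHz mod fs = 0.04 MHz.
0.04 MHz ≤ fs/2 = 6.66 MHz, appears at 0.04 MHz.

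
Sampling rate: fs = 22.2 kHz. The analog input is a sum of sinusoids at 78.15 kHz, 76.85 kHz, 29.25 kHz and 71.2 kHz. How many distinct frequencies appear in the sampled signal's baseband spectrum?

4

fs/2 = 11.1 kHz.
78.15 kHz mod fs = 11.55 kHz.
11.55 kHz > fs/2 = 11.1 kHz, folds to fs − 11.55 kHz = 10.65 kHz.
76.85 kHz mod fs = 10.25 kHz.
10.25 kHz ≤ fs/2 = 11.1 kHz, appears at 10.25 kHz.
29.25 kHz mod fs = 7.05 kHz.
7.05 kHz ≤ fs/2 = 11.1 kHz, appears at 7.05 kHz.
71.2 kHz mod fs = 4.6 kHz.
4.6 kHz ≤ fs/2 = 11.1 kHz, appears at 4.6 kHz.
Distinct values: {4.6 kHz, 7.05 kHz, 10.25 kHz, 10.65 kHz} → 4.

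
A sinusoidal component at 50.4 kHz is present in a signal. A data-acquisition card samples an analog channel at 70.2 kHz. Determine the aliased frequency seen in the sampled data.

19.8 kHz

50.4 kHz > fs/2 = 35.1 kHz, folds to fs − 50.4 kHz = 19.8 kHz.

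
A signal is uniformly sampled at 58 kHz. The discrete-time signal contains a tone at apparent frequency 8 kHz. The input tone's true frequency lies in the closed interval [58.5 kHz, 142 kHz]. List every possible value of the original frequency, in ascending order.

Frequencies that alias to 8 kHz are k·fs ± 8 kHz for integer k ≥ 0.
k=0: 8 kHz.
k=1: 50 kHz, 66 kHz.
k=2: 108 kHz, 124 kHz.
k=3: 166 kHz, 182 kHz.
Within [58.5 kHz, 142 kHz]: 66 kHz, 108 kHz, 124 kHz.

66 kHz, 108 kHz, 124 kHz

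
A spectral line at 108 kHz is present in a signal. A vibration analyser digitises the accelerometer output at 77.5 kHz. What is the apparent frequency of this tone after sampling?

30.5 kHz

108 kHz mod fs = 30.5 kHz.
30.5 kHz ≤ fs/2 = 38.75 kHz, appears at 30.5 kHz.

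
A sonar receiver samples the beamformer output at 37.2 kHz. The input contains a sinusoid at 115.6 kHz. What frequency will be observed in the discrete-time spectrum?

115.6 kHz mod fs = 4 kHz.
4 kHz ≤ fs/2 = 18.6 kHz, appears at 4 kHz.

4 kHz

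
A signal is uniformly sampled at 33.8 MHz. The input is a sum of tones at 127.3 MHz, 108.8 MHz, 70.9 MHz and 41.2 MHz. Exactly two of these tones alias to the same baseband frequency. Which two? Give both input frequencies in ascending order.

41.2 MHz, 108.8 MHz

fs/2 = 16.9 MHz.
127.3 MHz mod fs = 25.9 MHz.
25.9 MHz > fs/2 = 16.9 MHz, folds to fs − 25.9 MHz = 7.9 MHz.
108.8 MHz mod fs = 7.4 MHz.
7.4 MHz ≤ fs/2 = 16.9 MHz, appears at 7.4 MHz.
70.9 MHz mod fs = 3.3 MHz.
3.3 MHz ≤ fs/2 = 16.9 MHz, appears at 3.3 MHz.
41.2 MHz mod fs = 7.4 MHz.
7.4 MHz ≤ fs/2 = 16.9 MHz, appears at 7.4 MHz.
41.2 MHz and 108.8 MHz both map to 7.4 MHz.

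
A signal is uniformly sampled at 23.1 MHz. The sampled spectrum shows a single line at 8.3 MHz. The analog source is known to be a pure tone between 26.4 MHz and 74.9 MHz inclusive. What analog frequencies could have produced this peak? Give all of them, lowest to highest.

Frequencies that alias to 8.3 MHz are k·fs ± 8.3 MHz for integer k ≥ 0.
k=0: 8.3 MHz.
k=1: 14.8 MHz, 31.4 MHz.
k=2: 37.9 MHz, 54.5 MHz.
k=3: 61 MHz, 77.6 MHz.
k=4: 84.1 MHz, 100.7 MHz.
Within [26.4 MHz, 74.9 MHz]: 31.4 MHz, 37.9 MHz, 54.5 MHz, 61 MHz.

31.4 MHz, 37.9 MHz, 54.5 MHz, 61 MHz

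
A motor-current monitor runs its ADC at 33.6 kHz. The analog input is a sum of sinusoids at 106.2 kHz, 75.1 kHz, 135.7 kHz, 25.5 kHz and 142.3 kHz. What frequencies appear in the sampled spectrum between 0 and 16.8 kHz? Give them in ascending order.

1.3 kHz, 5.4 kHz, 7.9 kHz, 8.1 kHz

fs/2 = 16.8 kHz.
106.2 kHz mod fs = 5.4 kHz.
5.4 kHz ≤ fs/2 = 16.8 kHz, appears at 5.4 kHz.
75.1 kHz mod fs = 7.9 kHz.
7.9 kHz ≤ fs/2 = 16.8 kHz, appears at 7.9 kHz.
135.7 kHz mod fs = 1.3 kHz.
1.3 kHz ≤ fs/2 = 16.8 kHz, appears at 1.3 kHz.
25.5 kHz > fs/2 = 16.8 kHz, folds to fs − 25.5 kHz = 8.1 kHz.
142.3 kHz mod fs = 7.9 kHz.
7.9 kHz ≤ fs/2 = 16.8 kHz, appears at 7.9 kHz.
Distinct values: {1.3 kHz, 5.4 kHz, 7.9 kHz, 8.1 kHz}.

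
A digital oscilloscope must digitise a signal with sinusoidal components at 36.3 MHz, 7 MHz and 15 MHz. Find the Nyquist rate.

72.6 MHz

Highest-frequency component: 36.3 MHz.
Nyquist rate = 2 × 36.3 MHz = 72.6 MHz.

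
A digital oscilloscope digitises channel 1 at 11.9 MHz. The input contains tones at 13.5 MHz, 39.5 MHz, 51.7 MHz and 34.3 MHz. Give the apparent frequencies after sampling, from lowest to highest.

fs/2 = 5.95 MHz.
13.5 MHz mod fs = 1.6 MHz.
1.6 MHz ≤ fs/2 = 5.95 MHz, appears at 1.6 MHz.
39.5 MHz mod fs = 3.8 MHz.
3.8 MHz ≤ fs/2 = 5.95 MHz, appears at 3.8 MHz.
51.7 MHz mod fs = 4.1 MHz.
4.1 MHz ≤ fs/2 = 5.95 MHz, appears at 4.1 MHz.
34.3 MHz mod fs = 10.5 MHz.
10.5 MHz > fs/2 = 5.95 MHz, folds to fs − 10.5 MHz = 1.4 MHz.
Distinct values: {1.4 MHz, 1.6 MHz, 3.8 MHz, 4.1 MHz}.

1.4 MHz, 1.6 MHz, 3.8 MHz, 4.1 MHz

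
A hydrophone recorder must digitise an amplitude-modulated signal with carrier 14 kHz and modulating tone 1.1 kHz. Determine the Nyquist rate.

30.2 kHz

AM sidebands sit at fc ± fm = 12.9 kHz and 15.1 kHz.
Highest-frequency component: 15.1 kHz.
Nyquist rate = 2 × 15.1 kHz = 30.2 kHz.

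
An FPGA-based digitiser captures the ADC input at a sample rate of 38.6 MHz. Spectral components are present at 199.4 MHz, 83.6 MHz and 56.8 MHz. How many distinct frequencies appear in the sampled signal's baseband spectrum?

2

fs/2 = 19.3 MHz.
199.4 MHz mod fs = 6.4 MHz.
6.4 MHz ≤ fs/2 = 19.3 MHz, appears at 6.4 MHz.
83.6 MHz mod fs = 6.4 MHz.
6.4 MHz ≤ fs/2 = 19.3 MHz, appears at 6.4 MHz.
56.8 MHz mod fs = 18.2 MHz.
18.2 MHz ≤ fs/2 = 19.3 MHz, appears at 18.2 MHz.
Distinct values: {6.4 MHz, 18.2 MHz} → 2.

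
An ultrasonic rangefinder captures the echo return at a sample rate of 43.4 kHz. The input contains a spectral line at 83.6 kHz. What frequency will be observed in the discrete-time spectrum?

83.6 kHz mod fs = 40.2 kHz.
40.2 kHz > fs/2 = 21.7 kHz, folds to fs − 40.2 kHz = 3.2 kHz.

3.2 kHz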